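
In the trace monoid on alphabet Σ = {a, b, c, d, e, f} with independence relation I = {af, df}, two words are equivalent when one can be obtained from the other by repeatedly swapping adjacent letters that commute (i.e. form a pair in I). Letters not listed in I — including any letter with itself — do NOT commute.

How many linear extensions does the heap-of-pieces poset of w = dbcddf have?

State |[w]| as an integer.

3

#0=d has no predecessor
#1=b depends on [0:d]
#2=c depends on [1:b]
#3=d depends on [2:c]
#4=d depends on [3:d]
#5=f depends on [2:c]
sources: [0:d]
N(rest) = Σ N(rest − s) over sources s of rest; N(one piece) = 1:
  size 1 → [4]=1  [5]=1
  size 2 → [3,4]=1  [4,5]=2
  size 3 → [3,4,5]=3
  size 4 → [2,3,4,5]=3
  first=0(d) contributes 3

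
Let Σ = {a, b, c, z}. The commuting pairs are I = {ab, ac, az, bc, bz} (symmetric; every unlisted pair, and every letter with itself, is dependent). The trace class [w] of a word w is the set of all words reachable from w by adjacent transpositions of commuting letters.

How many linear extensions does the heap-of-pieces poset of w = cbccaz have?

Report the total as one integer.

piece 0:c — minimal
piece 1:b — minimal
piece 2:c rests on {0:c}
piece 3:c rests on {2:c}
piece 4:a — minimal
piece 5:z rests on {3:c}
minimal pieces: {0:c, 1:b, 4:a}
ways to finish when only these pieces remain (= sum over removing one remaining piece with nothing left below it):
  1 left: {1}→1  {4}→1  {5}→1
  2 left: {1,4}→2  {1,5}→2  {3,5}→1  {4,5}→2
  3 left: {1,3,5}→3  {1,4,5}→6  {2,3,5}→1  {3,4,5}→3
  4 left: {0,2,3,5}→1  {1,2,3,5}→4  {1,3,4,5}→12  {2,3,4,5}→4
  placing 0:c first → 20 extensions
  placing 1:b first → 5 extensions
  placing 4:a first → 5 extensions
total linear extensions = 30

30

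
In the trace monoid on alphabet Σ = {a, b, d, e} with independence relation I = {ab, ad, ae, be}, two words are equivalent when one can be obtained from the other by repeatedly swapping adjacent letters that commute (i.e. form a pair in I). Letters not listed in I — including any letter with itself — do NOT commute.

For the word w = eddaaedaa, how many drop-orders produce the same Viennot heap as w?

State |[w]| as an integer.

126

piece 0:e — minimal
piece 1:d rests on {0:e}
piece 2:d rests on {1:d}
piece 3:a — minimal
piece 4:a rests on {3:a}
piece 5:e rests on {2:d}
piece 6:d rests on {5:e}
piece 7:a rests on {4:a}
piece 8:a rests on {7:a}
minimal pieces: {0:e, 3:a}
ways to finish when only these pieces remain (= sum over removing one remaining piece with nothing left below it):
  1 left: {6}→1  {8}→1
  2 left: {5,6}→1  {6,8}→2  {7,8}→1
  3 left: {2,5,6}→1  {4,7,8}→1  {5,6,8}→3  {6,7,8}→3
  4 left: {1,2,5,6}→1  {2,5,6,8}→4  {3,4,7,8}→1  {4,6,7,8}→4  {5,6,7,8}→6
  5 left: {0,1,2,5,6}→1  {1,2,5,6,8}→5  {2,5,6,7,8}→10  {3,4,6,7,8}→5  {4,5,6,7,8}→10
  6 left: {0,1,2,5,6,8}→6  {1,2,5,6,7,8}→15  {2,4,5,6,7,8}→20  {3,4,5,6,7,8}→15
  7 left: {0,1,2,5,6,7,8}→21  {1,2,4,5,6,7,8}→35  {2,3,4,5,6,7,8}→35
  placing 0:e first → 70 extensions
  placing 3:a first → 56 extensions
total linear extensions = 126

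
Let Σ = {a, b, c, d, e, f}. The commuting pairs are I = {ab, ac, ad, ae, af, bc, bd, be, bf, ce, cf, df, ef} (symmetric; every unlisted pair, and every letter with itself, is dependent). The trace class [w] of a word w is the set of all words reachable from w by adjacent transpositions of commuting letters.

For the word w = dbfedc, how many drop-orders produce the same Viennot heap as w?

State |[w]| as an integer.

30

0(d) covers ∅
1(b) covers ∅
2(f) covers ∅
3(e) covers 0:d
4(d) covers 3:e
5(c) covers 4:d
floor of heap: 0:d, 1:b, 2:f
completions by unplaced set U, small U first (add the entries for U minus each lowest piece of U):
  |U|=1: {1}:1  {2}:1  {5}:1
  |U|=2: {1,2}:2  {1,5}:2  {2,5}:2  {4,5}:1
  |U|=3: {1,2,5}:6  {1,4,5}:3  {2,4,5}:3  {3,4,5}:1
  |U|=4: {0,3,4,5}:1  {1,2,4,5}:12  {1,3,4,5}:4  {2,3,4,5}:4
  start at 0(d): 20
  start at 1(b): 5
  start at 2(f): 5
sum over floor = 30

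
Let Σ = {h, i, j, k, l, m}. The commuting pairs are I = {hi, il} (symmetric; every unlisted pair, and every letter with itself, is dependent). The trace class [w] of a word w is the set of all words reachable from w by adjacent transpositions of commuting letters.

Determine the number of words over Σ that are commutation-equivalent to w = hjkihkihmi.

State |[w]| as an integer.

#0=h has no predecessor
#1=j depends on [0:h]
#2=k depends on [1:j]
#3=i depends on [2:k]
#4=h depends on [2:k]
#5=k depends on [3:i, 4:h]
#6=i depends on [5:k]
#7=h depends on [5:k]
#8=m depends on [6:i, 7:h]
#9=i depends on [8:m]
sources: [0:h]
N(rest) = Σ N(rest − s) over sources s of rest; N(one piece) = 1:
  size 1 → [9]=1
  size 2 → [8,9]=1
  size 3 → [6,8,9]=1  [7,8,9]=1
  size 4 → [6,7,8,9]=2
  size 5 → [5,6,7,8,9]=2
  size 6 → [3,5,6,7,8,9]=2  [4,5,6,7,8,9]=2
  size 7 → [3,4,5,6,7,8,9]=4
  size 8 → [2,3,4,5,6,7,8,9]=4
  first=0(h) contributes 4

4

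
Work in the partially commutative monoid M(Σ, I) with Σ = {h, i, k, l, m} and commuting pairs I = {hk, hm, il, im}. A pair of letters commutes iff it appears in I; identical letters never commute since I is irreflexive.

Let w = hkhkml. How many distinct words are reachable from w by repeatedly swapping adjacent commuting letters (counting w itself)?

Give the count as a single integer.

10

#0=h has no predecessor
#1=k has no predecessor
#2=h depends on [0:h]
#3=k depends on [1:k]
#4=m depends on [3:k]
#5=l depends on [2:h, 4:m]
sources: [0:h, 1:k]
N(rest) = Σ N(rest − s) over sources s of rest; N(one piece) = 1:
  size 1 → [5]=1
  size 2 → [2,5]=1  [4,5]=1
  size 3 → [0,2,5]=1  [2,4,5]=2  [3,4,5]=1
  size 4 → [0,2,4,5]=3  [1,3,4,5]=1  [2,3,4,5]=3
  first=0(h) contributes 4
  first=1(k) contributes 6
|[w]| = 10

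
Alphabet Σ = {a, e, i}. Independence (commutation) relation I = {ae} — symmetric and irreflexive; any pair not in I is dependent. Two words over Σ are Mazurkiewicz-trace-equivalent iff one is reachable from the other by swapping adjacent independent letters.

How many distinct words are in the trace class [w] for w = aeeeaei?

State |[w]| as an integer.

drop 0:a onto floor
drop 1:e onto floor
drop 2:e onto {1:e}
drop 3:e onto {2:e}
drop 4:a onto {0:a}
drop 5:e onto {3:e}
drop 6:i onto {4:a, 5:e}
ground layer = {0:a, 1:e}
drop-orders for the pieces not yet dropped (sum over which currently-grounded one goes next):
  1 to go: {6} 1
  2 to go: {4,6} 1  {5,6} 1
  3 to go: {0,4,6} 1  {3,5,6} 1  {4,5,6} 2
  4 to go: {0,4,5,6} 3  {2,3,5,6} 1  {3,4,5,6} 3
  5 to go: {0,3,4,5,6} 6  {1,2,3,5,6} 1  {2,3,4,5,6} 4
  if 0:a drops first: 5 orders
  if 1:e drops first: 10 orders
heap linearizations: 15

15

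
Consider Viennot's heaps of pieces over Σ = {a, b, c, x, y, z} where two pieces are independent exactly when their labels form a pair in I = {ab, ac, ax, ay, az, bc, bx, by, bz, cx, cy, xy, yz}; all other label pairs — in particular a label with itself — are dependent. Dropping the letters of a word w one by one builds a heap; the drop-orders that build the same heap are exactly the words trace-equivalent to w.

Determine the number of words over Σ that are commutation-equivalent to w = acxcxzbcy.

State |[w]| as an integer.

3024

#0=a has no predecessor
#1=c has no predecessor
#2=x has no predecessor
#3=c depends on [1:c]
#4=x depends on [2:x]
#5=z depends on [3:c, 4:x]
#6=b has no predecessor
#7=c depends on [5:z]
#8=y has no predecessor
sources: [0:a, 1:c, 2:x, 6:b, 8:y]
N(rest) = Σ N(rest − s) over sources s of rest; N(one piece) = 1:
  size 1 → [0]=1  [6]=1  [7]=1  [8]=1
  size 2 → [0,6]=2  [0,7]=2  [0,8]=2  [5,7]=1  [6,7]=2  [6,8]=2  [7,8]=2
  size 3 → [0,5,7]=3  [0,6,7]=6  [0,6,8]=6  [0,7,8]=6  [3,5,7]=1  [4,5,7]=1  [5,6,7]=3  [5,7,8]=3  [6,7,8]=6
  size 4 → [0,3,5,7]=4  [0,4,5,7]=4  [0,5,6,7]=12  [0,5,7,8]=12  [0,6,7,8]=24  [1,3,5,7]=1  [2,4,5,7]=1  [3,4,5,7]=2  [3,5,6,7]=4  [3,5,7,8]=4  [4,5,6,7]=4  [4,5,7,8]=4  [5,6,7,8]=12
  size 5 → [0,1,3,5,7]=5  [0,2,4,5,7]=5  [0,3,4,5,7]=10  [0,3,5,6,7]=20  [0,3,5,7,8]=20  [0,4,5,6,7]=20  [0,4,5,7,8]=20  [0,5,6,7,8]=60  [1,3,4,5,7]=3  [1,3,5,6,7]=5  [1,3,5,7,8]=5  [2,3,4,5,7]=3  [2,4,5,6,7]=5  [2,4,5,7,8]=5  [3,4,5,6,7]=10  [3,4,5,7,8]=10  [3,5,6,7,8]=20  [4,5,6,7,8]=20
  size 6 → [0,1,3,4,5,7]=18  [0,1,3,5,6,7]=30  [0,1,3,5,7,8]=30  [0,2,3,4,5,7]=18  [0,2,4,5,6,7]=30  [0,2,4,5,7,8]=30  [0,3,4,5,6,7]=60  [0,3,4,5,7,8]=60  [0,3,5,6,7,8]=120  [0,4,5,6,7,8]=120  [1,2,3,4,5,7]=6  [1,3,4,5,6,7]=18  [1,3,4,5,7,8]=18  [1,3,5,6,7,8]=30  [2,3,4,5,6,7]=18  [2,3,4,5,7,8]=18  [2,4,5,6,7,8]=30  [3,4,5,6,7,8]=60
  size 7 → [0,1,2,3,4,5,7]=42  [0,1,3,4,5,6,7]=126  [0,1,3,4,5,7,8]=126  [0,1,3,5,6,7,8]=210  [0,2,3,4,5,6,7]=126  [0,2,3,4,5,7,8]=126  [0,2,4,5,6,7,8]=210  [0,3,4,5,6,7,8]=420  [1,2,3,4,5,6,7]=42  [1,2,3,4,5,7,8]=42  [1,3,4,5,6,7,8]=126  [2,3,4,5,6,7,8]=126
  first=0(a) contributes 336
  first=1(c) contributes 1008
  first=2(x) contributes 1008
  first=6(b) contributes 336
  first=8(y) contributes 336
|[w]| = 3024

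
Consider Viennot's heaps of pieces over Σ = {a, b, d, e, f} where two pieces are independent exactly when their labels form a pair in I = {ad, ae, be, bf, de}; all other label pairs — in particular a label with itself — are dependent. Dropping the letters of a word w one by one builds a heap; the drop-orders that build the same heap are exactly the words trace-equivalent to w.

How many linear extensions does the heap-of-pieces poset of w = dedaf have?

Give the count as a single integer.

0(d) covers ∅
1(e) covers ∅
2(d) covers 0:d
3(a) covers ∅
4(f) covers 1:e, 2:d, 3:a
floor of heap: 0:d, 1:e, 3:a
completions by unplaced set U, small U first (add the entries for U minus each lowest piece of U):
  |U|=1: {4}:1
  |U|=2: {1,4}:1  {2,4}:1  {3,4}:1
  |U|=3: {0,2,4}:1  {1,2,4}:2  {1,3,4}:2  {2,3,4}:2
  start at 0(d): 6
  start at 1(e): 3
  start at 3(a): 3
sum over floor = 12

12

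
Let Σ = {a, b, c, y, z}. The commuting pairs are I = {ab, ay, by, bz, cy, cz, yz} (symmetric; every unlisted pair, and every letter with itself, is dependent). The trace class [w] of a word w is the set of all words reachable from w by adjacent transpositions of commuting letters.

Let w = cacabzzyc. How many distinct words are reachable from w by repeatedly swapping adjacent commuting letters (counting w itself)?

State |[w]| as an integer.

81

piece 0:c — minimal
piece 1:a rests on {0:c}
piece 2:c rests on {1:a}
piece 3:a rests on {2:c}
piece 4:b rests on {2:c}
piece 5:z rests on {3:a}
piece 6:z rests on {5:z}
piece 7:y — minimal
piece 8:c rests on {3:a, 4:b}
minimal pieces: {0:c, 7:y}
ways to finish when only these pieces remain (= sum over removing one remaining piece with nothing left below it):
  1 left: {6}→1  {7}→1  {8}→1
  2 left: {4,8}→1  {5,6}→1  {6,7}→2  {6,8}→2  {7,8}→2
  3 left: {4,6,8}→3  {4,7,8}→3  {5,6,7}→3  {5,6,8}→3  {6,7,8}→6
  4 left: {3,5,6,8}→3  {4,5,6,8}→6  {4,6,7,8}→12  {5,6,7,8}→12
  5 left: {3,4,5,6,8}→9  {3,5,6,7,8}→15  {4,5,6,7,8}→30
  6 left: {2,3,4,5,6,8}→9  {3,4,5,6,7,8}→54
  7 left: {1,2,3,4,5,6,8}→9  {2,3,4,5,6,7,8}→63
  placing 0:c first → 72 extensions
  placing 7:y first → 9 extensions
total linear extensions = 81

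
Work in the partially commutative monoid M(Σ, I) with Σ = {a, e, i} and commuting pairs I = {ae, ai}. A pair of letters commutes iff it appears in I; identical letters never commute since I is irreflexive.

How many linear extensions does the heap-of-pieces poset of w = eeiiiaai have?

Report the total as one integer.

#0=e has no predecessor
#1=e depends on [0:e]
#2=i depends on [1:e]
#3=i depends on [2:i]
#4=i depends on [3:i]
#5=a has no predecessor
#6=a depends on [5:a]
#7=i depends on [4:i]
sources: [0:e, 5:a]
N(rest) = Σ N(rest − s) over sources s of rest; N(one piece) = 1:
  size 1 → [6]=1  [7]=1
  size 2 → [4,7]=1  [5,6]=1  [6,7]=2
  size 3 → [3,4,7]=1  [4,6,7]=3  [5,6,7]=3
  size 4 → [2,3,4,7]=1  [3,4,6,7]=4  [4,5,6,7]=6
  size 5 → [1,2,3,4,7]=1  [2,3,4,6,7]=5  [3,4,5,6,7]=10
  size 6 → [0,1,2,3,4,7]=1  [1,2,3,4,6,7]=6  [2,3,4,5,6,7]=15
  first=0(e) contributes 21
  first=5(a) contributes 7
|[w]| = 28

28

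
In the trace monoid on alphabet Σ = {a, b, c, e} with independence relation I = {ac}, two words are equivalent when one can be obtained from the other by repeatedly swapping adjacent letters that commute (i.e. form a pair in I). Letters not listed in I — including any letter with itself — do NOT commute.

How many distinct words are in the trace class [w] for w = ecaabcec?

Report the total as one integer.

3

#0=e has no predecessor
#1=c depends on [0:e]
#2=a depends on [0:e]
#3=a depends on [2:a]
#4=b depends on [1:c, 3:a]
#5=c depends on [4:b]
#6=e depends on [5:c]
#7=c depends on [6:e]
sources: [0:e]
N(rest) = Σ N(rest − s) over sources s of rest; N(one piece) = 1:
  size 1 → [7]=1
  size 2 → [6,7]=1
  size 3 → [5,6,7]=1
  size 4 → [4,5,6,7]=1
  size 5 → [1,4,5,6,7]=1  [3,4,5,6,7]=1
  size 6 → [1,3,4,5,6,7]=2  [2,3,4,5,6,7]=1
  first=0(e) contributes 3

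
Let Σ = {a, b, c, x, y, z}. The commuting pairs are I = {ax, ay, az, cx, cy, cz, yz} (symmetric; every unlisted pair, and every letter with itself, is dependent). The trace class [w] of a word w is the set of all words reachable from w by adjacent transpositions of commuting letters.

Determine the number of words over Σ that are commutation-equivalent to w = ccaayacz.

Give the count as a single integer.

piece 0:c — minimal
piece 1:c rests on {0:c}
piece 2:a rests on {1:c}
piece 3:a rests on {2:a}
piece 4:y — minimal
piece 5:a rests on {3:a}
piece 6:c rests on {5:a}
piece 7:z — minimal
minimal pieces: {0:c, 4:y, 7:z}
ways to finish when only these pieces remain (= sum over removing one remaining piece with nothing left below it):
  1 left: {4}→1  {6}→1  {7}→1
  2 left: {4,6}→2  {4,7}→2  {5,6}→1  {6,7}→2
  3 left: {3,5,6}→1  {4,5,6}→3  {4,6,7}→6  {5,6,7}→3
  4 left: {2,3,5,6}→1  {3,4,5,6}→4  {3,5,6,7}→4  {4,5,6,7}→12
  5 left: {1,2,3,5,6}→1  {2,3,4,5,6}→5  {2,3,5,6,7}→5  {3,4,5,6,7}→20
  6 left: {0,1,2,3,5,6}→1  {1,2,3,4,5,6}→6  {1,2,3,5,6,7}→6  {2,3,4,5,6,7}→30
  placing 0:c first → 42 extensions
  placing 4:y first → 7 extensions
  placing 7:z first → 7 extensions
total linear extensions = 56

56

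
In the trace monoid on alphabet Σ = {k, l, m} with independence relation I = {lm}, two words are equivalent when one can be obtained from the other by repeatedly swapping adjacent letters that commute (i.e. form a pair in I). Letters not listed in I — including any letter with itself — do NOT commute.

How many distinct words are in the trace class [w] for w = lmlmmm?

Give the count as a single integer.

drop 0:l onto floor
drop 1:m onto floor
drop 2:l onto {0:l}
drop 3:m onto {1:m}
drop 4:m onto {3:m}
drop 5:m onto {4:m}
ground layer = {0:l, 1:m}
drop-orders for the pieces not yet dropped (sum over which currently-grounded one goes next):
  1 to go: {2} 1  {5} 1
  2 to go: {0,2} 1  {2,5} 2  {4,5} 1
  3 to go: {0,2,5} 3  {2,4,5} 3  {3,4,5} 1
  4 to go: {0,2,4,5} 6  {1,3,4,5} 1  {2,3,4,5} 4
  if 0:l drops first: 5 orders
  if 1:m drops first: 10 orders
heap linearizations: 15

15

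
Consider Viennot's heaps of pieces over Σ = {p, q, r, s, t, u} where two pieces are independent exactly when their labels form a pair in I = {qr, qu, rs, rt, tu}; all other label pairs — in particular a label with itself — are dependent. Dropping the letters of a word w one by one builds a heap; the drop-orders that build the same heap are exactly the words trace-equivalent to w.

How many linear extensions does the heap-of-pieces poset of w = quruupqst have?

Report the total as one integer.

0(q) covers ∅
1(u) covers ∅
2(r) covers 1:u
3(u) covers 2:r
4(u) covers 3:u
5(p) covers 0:q, 4:u
6(q) covers 5:p
7(s) covers 6:q
8(t) covers 7:s
floor of heap: 0:q, 1:u
completions by unplaced set U, small U first (add the entries for U minus each lowest piece of U):
  |U|=1: {8}:1
  |U|=2: {7,8}:1
  |U|=3: {6,7,8}:1
  |U|=4: {5,6,7,8}:1
  |U|=5: {0,5,6,7,8}:1  {4,5,6,7,8}:1
  |U|=6: {0,4,5,6,7,8}:2  {3,4,5,6,7,8}:1
  |U|=7: {0,3,4,5,6,7,8}:3  {2,3,4,5,6,7,8}:1
  start at 0(q): 1
  start at 1(u): 4
sum over floor = 5

5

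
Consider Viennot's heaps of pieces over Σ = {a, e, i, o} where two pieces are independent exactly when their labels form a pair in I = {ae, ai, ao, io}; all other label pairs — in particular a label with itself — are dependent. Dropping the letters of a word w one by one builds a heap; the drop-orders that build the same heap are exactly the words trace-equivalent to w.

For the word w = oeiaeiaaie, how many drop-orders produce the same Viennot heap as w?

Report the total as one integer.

120

piece 0:o — minimal
piece 1:e rests on {0:o}
piece 2:i rests on {1:e}
piece 3:a — minimal
piece 4:e rests on {2:i}
piece 5:i rests on {4:e}
piece 6:a rests on {3:a}
piece 7:a rests on {6:a}
piece 8:i rests on {5:i}
piece 9:e rests on {8:i}
minimal pieces: {0:o, 3:a}
ways to finish when only these pieces remain (= sum over removing one remaining piece with nothing left below it):
  1 left: {7}→1  {9}→1
  2 left: {6,7}→1  {7,9}→2  {8,9}→1
  3 left: {3,6,7}→1  {5,8,9}→1  {6,7,9}→3  {7,8,9}→3
  4 left: {3,6,7,9}→4  {4,5,8,9}→1  {5,7,8,9}→4  {6,7,8,9}→6
  5 left: {2,4,5,8,9}→1  {3,6,7,8,9}→10  {4,5,7,8,9}→5  {5,6,7,8,9}→10
  6 left: {1,2,4,5,8,9}→1  {2,4,5,7,8,9}→6  {3,5,6,7,8,9}→20  {4,5,6,7,8,9}→15
  7 left: {0,1,2,4,5,8,9}→1  {1,2,4,5,7,8,9}→7  {2,4,5,6,7,8,9}→21  {3,4,5,6,7,8,9}→35
  8 left: {0,1,2,4,5,7,8,9}→8  {1,2,4,5,6,7,8,9}→28  {2,3,4,5,6,7,8,9}→56
  placing 0:o first → 84 extensions
  placing 3:a first → 36 extensions
total linear extensions = 120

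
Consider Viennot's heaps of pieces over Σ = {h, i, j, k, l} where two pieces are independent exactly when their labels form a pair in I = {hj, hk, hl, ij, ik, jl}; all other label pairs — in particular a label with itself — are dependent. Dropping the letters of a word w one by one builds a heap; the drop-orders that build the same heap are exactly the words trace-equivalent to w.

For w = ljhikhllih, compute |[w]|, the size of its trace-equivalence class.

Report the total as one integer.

58

#0=l has no predecessor
#1=j has no predecessor
#2=h has no predecessor
#3=i depends on [0:l, 2:h]
#4=k depends on [0:l, 1:j]
#5=h depends on [3:i]
#6=l depends on [3:i, 4:k]
#7=l depends on [6:l]
#8=i depends on [5:h, 7:l]
#9=h depends on [8:i]
sources: [0:l, 1:j, 2:h]
N(rest) = Σ N(rest − s) over sources s of rest; N(one piece) = 1:
  size 1 → [9]=1
  size 2 → [8,9]=1
  size 3 → [5,8,9]=1  [7,8,9]=1
  size 4 → [5,7,8,9]=2  [6,7,8,9]=1
  size 5 → [4,6,7,8,9]=1  [5,6,7,8,9]=3
  size 6 → [1,4,6,7,8,9]=1  [3,5,6,7,8,9]=3  [4,5,6,7,8,9]=4
  size 7 → [1,4,5,6,7,8,9]=5  [2,3,5,6,7,8,9]=3  [3,4,5,6,7,8,9]=7
  size 8 → [0,3,4,5,6,7,8,9]=7  [1,3,4,5,6,7,8,9]=12  [2,3,4,5,6,7,8,9]=10
  first=0(l) contributes 22
  first=1(j) contributes 17
  first=2(h) contributes 19
|[w]| = 58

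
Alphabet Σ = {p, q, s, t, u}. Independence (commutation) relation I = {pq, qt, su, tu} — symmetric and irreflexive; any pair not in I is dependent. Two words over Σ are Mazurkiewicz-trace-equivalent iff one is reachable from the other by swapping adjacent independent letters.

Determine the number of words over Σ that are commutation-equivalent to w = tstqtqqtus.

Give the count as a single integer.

55

#0=t has no predecessor
#1=s depends on [0:t]
#2=t depends on [1:s]
#3=q depends on [1:s]
#4=t depends on [2:t]
#5=q depends on [3:q]
#6=q depends on [5:q]
#7=t depends on [4:t]
#8=u depends on [6:q]
#9=s depends on [6:q, 7:t]
sources: [0:t]
N(rest) = Σ N(rest − s) over sources s of rest; N(one piece) = 1:
  size 1 → [8]=1  [9]=1
  size 2 → [7,9]=1  [8,9]=2
  size 3 → [4,7,9]=1  [6,8,9]=2  [7,8,9]=3
  size 4 → [2,4,7,9]=1  [4,7,8,9]=4  [5,6,8,9]=2  [6,7,8,9]=5
  size 5 → [2,4,7,8,9]=5  [3,5,6,8,9]=2  [4,6,7,8,9]=9  [5,6,7,8,9]=7
  size 6 → [2,4,6,7,8,9]=14  [3,5,6,7,8,9]=9  [4,5,6,7,8,9]=16
  size 7 → [2,4,5,6,7,8,9]=30  [3,4,5,6,7,8,9]=25
  size 8 → [2,3,4,5,6,7,8,9]=55
  first=0(t) contributes 55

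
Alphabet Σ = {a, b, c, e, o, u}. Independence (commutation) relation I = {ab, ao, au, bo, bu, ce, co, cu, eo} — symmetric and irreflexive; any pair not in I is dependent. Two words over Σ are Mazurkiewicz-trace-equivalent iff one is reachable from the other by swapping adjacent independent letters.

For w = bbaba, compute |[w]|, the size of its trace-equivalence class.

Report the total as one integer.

10

#0=b has no predecessor
#1=b depends on [0:b]
#2=a has no predecessor
#3=b depends on [1:b]
#4=a depends on [2:a]
sources: [0:b, 2:a]
N(rest) = Σ N(rest − s) over sources s of rest; N(one piece) = 1:
  size 1 → [3]=1  [4]=1
  size 2 → [1,3]=1  [2,4]=1  [3,4]=2
  size 3 → [0,1,3]=1  [1,3,4]=3  [2,3,4]=3
  first=0(b) contributes 6
  first=2(a) contributes 4
|[w]| = 10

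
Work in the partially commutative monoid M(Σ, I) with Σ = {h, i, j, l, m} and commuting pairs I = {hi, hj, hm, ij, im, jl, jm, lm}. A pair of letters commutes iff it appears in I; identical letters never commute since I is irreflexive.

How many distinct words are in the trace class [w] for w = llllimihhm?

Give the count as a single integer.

270

drop 0:l onto floor
drop 1:l onto {0:l}
drop 2:l onto {1:l}
drop 3:l onto {2:l}
drop 4:i onto {3:l}
drop 5:m onto floor
drop 6:i onto {4:i}
drop 7:h onto {3:l}
drop 8:h onto {7:h}
drop 9:m onto {5:m}
ground layer = {0:l, 5:m}
drop-orders for the pieces not yet dropped (sum over which currently-grounded one goes next):
  1 to go: {6} 1  {8} 1  {9} 1
  2 to go: {4,6} 1  {5,9} 1  {6,8} 2  {6,9} 2  {7,8} 1  {8,9} 2
  3 to go: {4,6,8} 3  {4,6,9} 3  {5,6,9} 3  {5,8,9} 3  {6,7,8} 3  {6,8,9} 6  {7,8,9} 3
  4 to go: {4,5,6,9} 6  {4,6,7,8} 6  {4,6,8,9} 12  {5,6,8,9} 12  {5,7,8,9} 6  {6,7,8,9} 12
  5 to go: {3,4,6,7,8} 6  {4,5,6,8,9} 30  {4,6,7,8,9} 30  {5,6,7,8,9} 30
  6 to go: {2,3,4,6,7,8} 6  {3,4,6,7,8,9} 36  {4,5,6,7,8,9} 90
  7 to go: {1,2,3,4,6,7,8} 6  {2,3,4,6,7,8,9} 42  {3,4,5,6,7,8,9} 126
  8 to go: {0,1,2,3,4,6,7,8} 6  {1,2,3,4,6,7,8,9} 48  {2,3,4,5,6,7,8,9} 168
  if 0:l drops first: 216 orders
  if 5:m drops first: 54 orders
heap linearizations: 270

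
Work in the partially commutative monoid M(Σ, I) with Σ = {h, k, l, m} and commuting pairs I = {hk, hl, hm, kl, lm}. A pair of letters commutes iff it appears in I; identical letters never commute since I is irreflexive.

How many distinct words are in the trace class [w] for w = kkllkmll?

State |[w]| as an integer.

drop 0:k onto floor
drop 1:k onto {0:k}
drop 2:l onto floor
drop 3:l onto {2:l}
drop 4:k onto {1:k}
drop 5:m onto {4:k}
drop 6:l onto {3:l}
drop 7:l onto {6:l}
ground layer = {0:k, 2:l}
drop-orders for the pieces not yet dropped (sum over which currently-grounded one goes next):
  1 to go: {5} 1  {7} 1
  2 to go: {4,5} 1  {5,7} 2  {6,7} 1
  3 to go: {1,4,5} 1  {3,6,7} 1  {4,5,7} 3  {5,6,7} 3
  4 to go: {0,1,4,5} 1  {1,4,5,7} 4  {2,3,6,7} 1  {3,5,6,7} 4  {4,5,6,7} 6
  5 to go: {0,1,4,5,7} 5  {1,4,5,6,7} 10  {2,3,5,6,7} 5  {3,4,5,6,7} 10
  6 to go: {0,1,4,5,6,7} 15  {1,3,4,5,6,7} 20  {2,3,4,5,6,7} 15
  if 0:k drops first: 35 orders
  if 2:l drops first: 35 orders
heap linearizations: 70

70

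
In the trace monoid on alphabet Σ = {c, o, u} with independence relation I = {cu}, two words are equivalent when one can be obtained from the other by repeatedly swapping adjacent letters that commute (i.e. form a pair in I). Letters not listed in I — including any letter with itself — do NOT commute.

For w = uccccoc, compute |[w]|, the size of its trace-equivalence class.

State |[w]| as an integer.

5

piece 0:u — minimal
piece 1:c — minimal
piece 2:c rests on {1:c}
piece 3:c rests on {2:c}
piece 4:c rests on {3:c}
piece 5:o rests on {0:u, 4:c}
piece 6:c rests on {5:o}
minimal pieces: {0:u, 1:c}
ways to finish when only these pieces remain (= sum over removing one remaining piece with nothing left below it):
  1 left: {6}→1
  2 left: {5,6}→1
  3 left: {0,5,6}→1  {4,5,6}→1
  4 left: {0,4,5,6}→2  {3,4,5,6}→1
  5 left: {0,3,4,5,6}→3  {2,3,4,5,6}→1
  placing 0:u first → 1 extensions
  placing 1:c first → 4 extensions
total linear extensions = 5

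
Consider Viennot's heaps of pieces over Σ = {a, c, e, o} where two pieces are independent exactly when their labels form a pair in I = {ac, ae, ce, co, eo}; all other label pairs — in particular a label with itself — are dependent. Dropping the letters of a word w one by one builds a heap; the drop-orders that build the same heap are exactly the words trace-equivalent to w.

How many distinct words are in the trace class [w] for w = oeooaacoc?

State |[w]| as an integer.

252

0(o) covers ∅
1(e) covers ∅
2(o) covers 0:o
3(o) covers 2:o
4(a) covers 3:o
5(a) covers 4:a
6(c) covers ∅
7(o) covers 5:a
8(c) covers 6:c
floor of heap: 0:o, 1:e, 6:c
completions by unplaced set U, small U first (add the entries for U minus each lowest piece of U):
  |U|=1: {1}:1  {7}:1  {8}:1
  |U|=2: {1,7}:2  {1,8}:2  {5,7}:1  {6,8}:1  {7,8}:2
  |U|=3: {1,5,7}:3  {1,6,8}:3  {1,7,8}:6  {4,5,7}:1  {5,7,8}:3  {6,7,8}:3
  |U|=4: {1,4,5,7}:4  {1,5,7,8}:12  {1,6,7,8}:12  {3,4,5,7}:1  {4,5,7,8}:4  {5,6,7,8}:6
  |U|=5: {1,3,4,5,7}:5  {1,4,5,7,8}:20  {1,5,6,7,8}:30  {2,3,4,5,7}:1  {3,4,5,7,8}:5  {4,5,6,7,8}:10
  |U|=6: {0,2,3,4,5,7}:1  {1,2,3,4,5,7}:6  {1,3,4,5,7,8}:30  {1,4,5,6,7,8}:60  {2,3,4,5,7,8}:6  {3,4,5,6,7,8}:15
  |U|=7: {0,1,2,3,4,5,7}:7  {0,2,3,4,5,7,8}:7  {1,2,3,4,5,7,8}:42  {1,3,4,5,6,7,8}:105  {2,3,4,5,6,7,8}:21
  start at 0(o): 168
  start at 1(e): 28
  start at 6(c): 56
sum over floor = 252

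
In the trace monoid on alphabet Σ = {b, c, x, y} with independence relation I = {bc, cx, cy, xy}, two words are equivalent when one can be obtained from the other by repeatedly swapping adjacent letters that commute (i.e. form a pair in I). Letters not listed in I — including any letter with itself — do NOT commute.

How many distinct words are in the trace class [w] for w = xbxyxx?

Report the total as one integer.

drop 0:x onto floor
drop 1:b onto {0:x}
drop 2:x onto {1:b}
drop 3:y onto {1:b}
drop 4:x onto {2:x}
drop 5:x onto {4:x}
ground layer = {0:x}
drop-orders for the pieces not yet dropped (sum over which currently-grounded one goes next):
  1 to go: {3} 1  {5} 1
  2 to go: {3,5} 2  {4,5} 1
  3 to go: {2,4,5} 1  {3,4,5} 3
  4 to go: {2,3,4,5} 4
  if 0:x drops first: 4 orders

4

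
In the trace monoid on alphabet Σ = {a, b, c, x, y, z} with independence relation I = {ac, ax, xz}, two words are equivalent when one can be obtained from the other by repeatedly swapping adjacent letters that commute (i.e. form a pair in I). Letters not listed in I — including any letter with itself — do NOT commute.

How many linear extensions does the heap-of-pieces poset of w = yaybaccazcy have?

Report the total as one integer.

piece 0:y — minimal
piece 1:a rests on {0:y}
piece 2:y rests on {1:a}
piece 3:b rests on {2:y}
piece 4:a rests on {3:b}
piece 5:c rests on {3:b}
piece 6:c rests on {5:c}
piece 7:a rests on {4:a}
piece 8:z rests on {6:c, 7:a}
piece 9:c rests on {8:z}
piece 10:y rests on {9:c}
minimal pieces: {0:y}
ways to finish when only these pieces remain (= sum over removing one remaining piece with nothing left below it):
  1 left: {10}→1
  2 left: {9,10}→1
  3 left: {8,9,10}→1
  4 left: {6,8,9,10}→1  {7,8,9,10}→1
  5 left: {4,7,8,9,10}→1  {5,6,8,9,10}→1  {6,7,8,9,10}→2
  6 left: {4,6,7,8,9,10}→3  {5,6,7,8,9,10}→3
  7 left: {4,5,6,7,8,9,10}→6
  8 left: {3,4,5,6,7,8,9,10}→6
  9 left: {2,3,4,5,6,7,8,9,10}→6
  placing 0:y first → 6 extensions

6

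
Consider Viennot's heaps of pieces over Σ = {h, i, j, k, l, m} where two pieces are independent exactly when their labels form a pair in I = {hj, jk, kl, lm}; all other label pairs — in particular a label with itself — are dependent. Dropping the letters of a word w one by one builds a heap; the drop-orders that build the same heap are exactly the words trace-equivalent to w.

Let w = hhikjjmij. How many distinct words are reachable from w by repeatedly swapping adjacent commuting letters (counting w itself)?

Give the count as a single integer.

0(h) covers ∅
1(h) covers 0:h
2(i) covers 1:h
3(k) covers 2:i
4(j) covers 2:i
5(j) covers 4:j
6(m) covers 3:k, 5:j
7(i) covers 6:m
8(j) covers 7:i
floor of heap: 0:h
completions by unplaced set U, small U first (add the entries for U minus each lowest piece of U):
  |U|=1: {8}:1
  |U|=2: {7,8}:1
  |U|=3: {6,7,8}:1
  |U|=4: {3,6,7,8}:1  {5,6,7,8}:1
  |U|=5: {3,5,6,7,8}:2  {4,5,6,7,8}:1
  |U|=6: {3,4,5,6,7,8}:3
  |U|=7: {2,3,4,5,6,7,8}:3
  start at 0(h): 3

3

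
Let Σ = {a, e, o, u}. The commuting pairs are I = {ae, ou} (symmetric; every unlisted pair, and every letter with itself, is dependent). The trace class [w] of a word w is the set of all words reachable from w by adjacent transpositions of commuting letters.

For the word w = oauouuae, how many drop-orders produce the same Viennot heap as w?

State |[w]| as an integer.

#0=o has no predecessor
#1=a depends on [0:o]
#2=u depends on [1:a]
#3=o depends on [1:a]
#4=u depends on [2:u]
#5=u depends on [4:u]
#6=a depends on [3:o, 5:u]
#7=e depends on [3:o, 5:u]
sources: [0:o]
N(rest) = Σ N(rest − s) over sources s of rest; N(one piece) = 1:
  size 1 → [6]=1  [7]=1
  size 2 → [6,7]=2
  size 3 → [3,6,7]=2  [5,6,7]=2
  size 4 → [3,5,6,7]=4  [4,5,6,7]=2
  size 5 → [2,4,5,6,7]=2  [3,4,5,6,7]=6
  size 6 → [2,3,4,5,6,7]=8
  first=0(o) contributes 8

8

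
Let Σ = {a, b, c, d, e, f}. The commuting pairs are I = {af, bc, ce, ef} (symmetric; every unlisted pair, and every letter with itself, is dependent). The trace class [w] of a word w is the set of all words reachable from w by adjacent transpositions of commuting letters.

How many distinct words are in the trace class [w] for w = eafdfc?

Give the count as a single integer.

3

0(e) covers ∅
1(a) covers 0:e
2(f) covers ∅
3(d) covers 1:a, 2:f
4(f) covers 3:d
5(c) covers 4:f
floor of heap: 0:e, 2:f
completions by unplaced set U, small U first (add the entries for U minus each lowest piece of U):
  |U|=1: {5}:1
  |U|=2: {4,5}:1
  |U|=3: {3,4,5}:1
  |U|=4: {1,3,4,5}:1  {2,3,4,5}:1
  start at 0(e): 2
  start at 2(f): 1
sum over floor = 3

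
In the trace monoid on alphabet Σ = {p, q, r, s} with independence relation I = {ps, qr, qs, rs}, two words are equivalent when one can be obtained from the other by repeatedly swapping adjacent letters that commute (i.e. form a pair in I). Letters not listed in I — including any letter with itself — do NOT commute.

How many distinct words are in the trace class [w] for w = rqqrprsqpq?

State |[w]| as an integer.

120

#0=r has no predecessor
#1=q has no predecessor
#2=q depends on [1:q]
#3=r depends on [0:r]
#4=p depends on [2:q, 3:r]
#5=r depends on [4:p]
#6=s has no predecessor
#7=q depends on [4:p]
#8=p depends on [5:r, 7:q]
#9=q depends on [8:p]
sources: [0:r, 1:q, 6:s]
N(rest) = Σ N(rest − s) over sources s of rest; N(one piece) = 1:
  size 1 → [6]=1  [9]=1
  size 2 → [6,9]=2  [8,9]=1
  size 3 → [5,8,9]=1  [6,8,9]=3  [7,8,9]=1
  size 4 → [5,6,8,9]=4  [5,7,8,9]=2  [6,7,8,9]=4
  size 5 → [4,5,7,8,9]=2  [5,6,7,8,9]=10
  size 6 → [2,4,5,7,8,9]=2  [3,4,5,7,8,9]=2  [4,5,6,7,8,9]=12
  size 7 → [0,3,4,5,7,8,9]=2  [1,2,4,5,7,8,9]=2  [2,3,4,5,7,8,9]=4  [2,4,5,6,7,8,9]=14  [3,4,5,6,7,8,9]=14
  size 8 → [0,2,3,4,5,7,8,9]=6  [0,3,4,5,6,7,8,9]=16  [1,2,3,4,5,7,8,9]=6  [1,2,4,5,6,7,8,9]=16  [2,3,4,5,6,7,8,9]=32
  first=0(r) contributes 54
  first=1(q) contributes 54
  first=6(s) contributes 12
|[w]| = 120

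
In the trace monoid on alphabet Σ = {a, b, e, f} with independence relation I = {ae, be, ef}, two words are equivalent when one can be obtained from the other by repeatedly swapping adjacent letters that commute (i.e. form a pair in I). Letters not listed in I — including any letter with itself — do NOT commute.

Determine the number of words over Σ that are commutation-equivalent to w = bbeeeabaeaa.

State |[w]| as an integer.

330

drop 0:b onto floor
drop 1:b onto {0:b}
drop 2:e onto floor
drop 3:e onto {2:e}
drop 4:e onto {3:e}
drop 5:a onto {1:b}
drop 6:b onto {5:a}
drop 7:a onto {6:b}
drop 8:e onto {4:e}
drop 9:a onto {7:a}
drop 10:a onto {9:a}
ground layer = {0:b, 2:e}
drop-orders for the pieces not yet dropped (sum over which currently-grounded one goes next):
  1 to go: {8} 1  {10} 1
  2 to go: {4,8} 1  {8,10} 2  {9,10} 1
  3 to go: {3,4,8} 1  {4,8,10} 3  {7,9,10} 1  {8,9,10} 3
  4 to go: {2,3,4,8} 1  {3,4,8,10} 4  {4,8,9,10} 6  {6,7,9,10} 1  {7,8,9,10} 4
  5 to go: {2,3,4,8,10} 5  {3,4,8,9,10} 10  {4,7,8,9,10} 10  {5,6,7,9,10} 1  {6,7,8,9,10} 5
  6 to go: {1,5,6,7,9,10} 1  {2,3,4,8,9,10} 15  {3,4,7,8,9,10} 20  {4,6,7,8,9,10} 15  {5,6,7,8,9,10} 6
  7 to go: {0,1,5,6,7,9,10} 1  {1,5,6,7,8,9,10} 7  {2,3,4,7,8,9,10} 35  {3,4,6,7,8,9,10} 35  {4,5,6,7,8,9,10} 21
  8 to go: {0,1,5,6,7,8,9,10} 8  {1,4,5,6,7,8,9,10} 28  {2,3,4,6,7,8,9,10} 70  {3,4,5,6,7,8,9,10} 56
  9 to go: {0,1,4,5,6,7,8,9,10} 36  {1,3,4,5,6,7,8,9,10} 84  {2,3,4,5,6,7,8,9,10} 126
  if 0:b drops first: 210 orders
  if 2:e drops first: 120 orders
heap linearizations: 330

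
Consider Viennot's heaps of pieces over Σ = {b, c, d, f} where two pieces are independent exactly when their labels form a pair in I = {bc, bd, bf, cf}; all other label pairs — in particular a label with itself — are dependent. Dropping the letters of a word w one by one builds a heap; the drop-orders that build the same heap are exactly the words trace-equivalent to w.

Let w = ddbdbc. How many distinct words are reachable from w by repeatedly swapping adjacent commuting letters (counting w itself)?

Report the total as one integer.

drop 0:d onto floor
drop 1:d onto {0:d}
drop 2:b onto floor
drop 3:d onto {1:d}
drop 4:b onto {2:b}
drop 5:c onto {3:d}
ground layer = {0:d, 2:b}
drop-orders for the pieces not yet dropped (sum over which currently-grounded one goes next):
  1 to go: {4} 1  {5} 1
  2 to go: {2,4} 1  {3,5} 1  {4,5} 2
  3 to go: {1,3,5} 1  {2,4,5} 3  {3,4,5} 3
  4 to go: {0,1,3,5} 1  {1,3,4,5} 4  {2,3,4,5} 6
  if 0:d drops first: 10 orders
  if 2:b drops first: 5 orders
heap linearizations: 15

15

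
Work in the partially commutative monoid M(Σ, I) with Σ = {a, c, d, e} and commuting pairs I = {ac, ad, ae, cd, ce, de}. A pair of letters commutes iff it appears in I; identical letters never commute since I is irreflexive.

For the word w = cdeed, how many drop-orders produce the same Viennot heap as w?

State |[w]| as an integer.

0(c) covers ∅
1(d) covers ∅
2(e) covers ∅
3(e) covers 2:e
4(d) covers 1:d
floor of heap: 0:c, 1:d, 2:e
completions by unplaced set U, small U first (add the entries for U minus each lowest piece of U):
  |U|=1: {0}:1  {3}:1  {4}:1
  |U|=2: {0,3}:2  {0,4}:2  {1,4}:1  {2,3}:1  {3,4}:2
  |U|=3: {0,1,4}:3  {0,2,3}:3  {0,3,4}:6  {1,3,4}:3  {2,3,4}:3
  start at 0(c): 6
  start at 1(d): 12
  start at 2(e): 12
sum over floor = 30

30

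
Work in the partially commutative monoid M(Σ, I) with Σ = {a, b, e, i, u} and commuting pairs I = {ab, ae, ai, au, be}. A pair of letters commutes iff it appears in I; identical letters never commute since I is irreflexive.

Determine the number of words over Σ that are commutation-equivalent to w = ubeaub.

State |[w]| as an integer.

12

#0=u has no predecessor
#1=b depends on [0:u]
#2=e depends on [0:u]
#3=a has no predecessor
#4=u depends on [1:b, 2:e]
#5=b depends on [4:u]
sources: [0:u, 3:a]
N(rest) = Σ N(rest − s) over sources s of rest; N(one piece) = 1:
  size 1 → [3]=1  [5]=1
  size 2 → [3,5]=2  [4,5]=1
  size 3 → [1,4,5]=1  [2,4,5]=1  [3,4,5]=3
  size 4 → [1,2,4,5]=2  [1,3,4,5]=4  [2,3,4,5]=4
  first=0(u) contributes 10
  first=3(a) contributes 2
|[w]| = 12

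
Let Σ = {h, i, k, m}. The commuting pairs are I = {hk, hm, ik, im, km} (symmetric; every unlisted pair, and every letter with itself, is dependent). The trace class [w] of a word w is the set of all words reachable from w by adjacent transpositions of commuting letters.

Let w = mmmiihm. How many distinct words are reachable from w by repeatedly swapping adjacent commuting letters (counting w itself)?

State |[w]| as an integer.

35

0(m) covers ∅
1(m) covers 0:m
2(m) covers 1:m
3(i) covers ∅
4(i) covers 3:i
5(h) covers 4:i
6(m) covers 2:m
floor of heap: 0:m, 3:i
completions by unplaced set U, small U first (add the entries for U minus each lowest piece of U):
  |U|=1: {5}:1  {6}:1
  |U|=2: {2,6}:1  {4,5}:1  {5,6}:2
  |U|=3: {1,2,6}:1  {2,5,6}:3  {3,4,5}:1  {4,5,6}:3
  |U|=4: {0,1,2,6}:1  {1,2,5,6}:4  {2,4,5,6}:6  {3,4,5,6}:4
  |U|=5: {0,1,2,5,6}:5  {1,2,4,5,6}:10  {2,3,4,5,6}:10
  start at 0(m): 20
  start at 3(i): 15
sum over floor = 35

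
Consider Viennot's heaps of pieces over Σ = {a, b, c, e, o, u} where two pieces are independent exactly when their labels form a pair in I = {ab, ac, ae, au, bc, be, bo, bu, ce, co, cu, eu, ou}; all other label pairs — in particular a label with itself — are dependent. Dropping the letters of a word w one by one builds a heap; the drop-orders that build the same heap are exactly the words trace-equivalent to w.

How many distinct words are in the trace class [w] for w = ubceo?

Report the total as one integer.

drop 0:u onto floor
drop 1:b onto floor
drop 2:c onto floor
drop 3:e onto floor
drop 4:o onto {3:e}
ground layer = {0:u, 1:b, 2:c, 3:e}
drop-orders for the pieces not yet dropped (sum over which currently-grounded one goes next):
  1 to go: {0} 1  {1} 1  {2} 1  {4} 1
  2 to go: {0,1} 2  {0,2} 2  {0,4} 2  {1,2} 2  {1,4} 2  {2,4} 2  {3,4} 1
  3 to go: {0,1,2} 6  {0,1,4} 6  {0,2,4} 6  {0,3,4} 3  {1,2,4} 6  {1,3,4} 3  {2,3,4} 3
  if 0:u drops first: 12 orders
  if 1:b drops first: 12 orders
  if 2:c drops first: 12 orders
  if 3:e drops first: 24 orders
heap linearizations: 60

60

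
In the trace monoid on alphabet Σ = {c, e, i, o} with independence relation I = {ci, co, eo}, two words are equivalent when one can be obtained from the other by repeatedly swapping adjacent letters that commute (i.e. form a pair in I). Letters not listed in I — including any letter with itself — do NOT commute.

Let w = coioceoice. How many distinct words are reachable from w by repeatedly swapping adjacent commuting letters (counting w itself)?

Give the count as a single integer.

84

piece 0:c — minimal
piece 1:o — minimal
piece 2:i rests on {1:o}
piece 3:o rests on {2:i}
piece 4:c rests on {0:c}
piece 5:e rests on {2:i, 4:c}
piece 6:o rests on {3:o}
piece 7:i rests on {5:e, 6:o}
piece 8:c rests on {5:e}
piece 9:e rests on {7:i, 8:c}
minimal pieces: {0:c, 1:o}
ways to finish when only these pieces remain (= sum over removing one remaining piece with nothing left below it):
  1 left: {9}→1
  2 left: {7,9}→1  {8,9}→1
  3 left: {6,7,9}→1  {7,8,9}→2
  4 left: {3,6,7,9}→1  {5,7,8,9}→2  {6,7,8,9}→3
  5 left: {3,6,7,8,9}→4  {4,5,7,8,9}→2  {5,6,7,8,9}→5
  6 left: {0,4,5,7,8,9}→2  {3,5,6,7,8,9}→9  {4,5,6,7,8,9}→7
  7 left: {0,4,5,6,7,8,9}→9  {2,3,5,6,7,8,9}→9  {3,4,5,6,7,8,9}→16
  8 left: {0,3,4,5,6,7,8,9}→25  {1,2,3,5,6,7,8,9}→9  {2,3,4,5,6,7,8,9}→25
  placing 0:c first → 34 extensions
  placing 1:o first → 50 extensions
total linear extensions = 84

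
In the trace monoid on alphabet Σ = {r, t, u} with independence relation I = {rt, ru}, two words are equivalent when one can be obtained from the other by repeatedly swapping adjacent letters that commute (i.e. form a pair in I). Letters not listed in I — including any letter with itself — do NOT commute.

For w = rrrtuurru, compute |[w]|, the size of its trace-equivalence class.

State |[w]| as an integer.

drop 0:r onto floor
drop 1:r onto {0:r}
drop 2:r onto {1:r}
drop 3:t onto floor
drop 4:u onto {3:t}
drop 5:u onto {4:u}
drop 6:r onto {2:r}
drop 7:r onto {6:r}
drop 8:u onto {5:u}
ground layer = {0:r, 3:t}
drop-orders for the pieces not yet dropped (sum over which currently-grounded one goes next):
  1 to go: {7} 1  {8} 1
  2 to go: {5,8} 1  {6,7} 1  {7,8} 2
  3 to go: {2,6,7} 1  {4,5,8} 1  {5,7,8} 3  {6,7,8} 3
  4 to go: {1,2,6,7} 1  {2,6,7,8} 4  {3,4,5,8} 1  {4,5,7,8} 4  {5,6,7,8} 6
  5 to go: {0,1,2,6,7} 1  {1,2,6,7,8} 5  {2,5,6,7,8} 10  {3,4,5,7,8} 5  {4,5,6,7,8} 10
  6 to go: {0,1,2,6,7,8} 6  {1,2,5,6,7,8} 15  {2,4,5,6,7,8} 20  {3,4,5,6,7,8} 15
  7 to go: {0,1,2,5,6,7,8} 21  {1,2,4,5,6,7,8} 35  {2,3,4,5,6,7,8} 35
  if 0:r drops first: 70 orders
  if 3:t drops first: 56 orders
heap linearizations: 126

126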